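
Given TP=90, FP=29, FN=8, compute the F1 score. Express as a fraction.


Precision = 90/119 = 90/119. Recall = 90/98 = 45/49. F1 = 2*P*R/(P+R) = 180/217.

180/217


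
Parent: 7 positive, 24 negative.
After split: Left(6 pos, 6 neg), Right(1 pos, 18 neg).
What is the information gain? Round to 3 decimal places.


H(parent) = 0.7706. H(left) = 1.0000, H(right) = 0.2975. Weighted = (12/31)*1.0000 + (19/31)*0.2975 = 0.5694. IG = 0.7706 - 0.5694 = 0.2012, which rounds to 0.201.

0.201


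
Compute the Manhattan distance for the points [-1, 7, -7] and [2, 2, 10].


d = sum of absolute differences: |-1-2|=3 + |7-2|=5 + |-7-10|=17 = 25.

25


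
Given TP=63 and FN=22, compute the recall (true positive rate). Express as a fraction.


Recall = TP / (TP + FN) = 63 / 85 = 63/85.

63/85


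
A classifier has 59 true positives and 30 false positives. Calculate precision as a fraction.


Precision = TP / (TP + FP) = 59 / 89 = 59/89.

59/89


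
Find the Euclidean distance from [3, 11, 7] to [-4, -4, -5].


d = sqrt(sum of squared differences). (3--4)^2=49, (11--4)^2=225, (7--5)^2=144. Sum = 418.

sqrt(418)


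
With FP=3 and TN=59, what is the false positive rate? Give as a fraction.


FPR = FP / (FP + TN) = 3 / 62 = 3/62.

3/62


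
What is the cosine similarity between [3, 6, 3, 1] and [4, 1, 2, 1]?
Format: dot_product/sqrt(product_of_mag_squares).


dot = 25. |a|^2 = 55, |b|^2 = 22. cos = 25/sqrt(1210).

25/sqrt(1210)


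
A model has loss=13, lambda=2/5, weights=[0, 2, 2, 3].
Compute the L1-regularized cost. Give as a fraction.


L1 norm = sum(|w|) = 7. J = 13 + 2/5 * 7 = 79/5.

79/5


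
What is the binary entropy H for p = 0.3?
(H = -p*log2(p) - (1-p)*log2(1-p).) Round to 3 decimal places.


H = -0.3*log2(0.3) - 0.7*log2(0.7) = 0.881.

0.881


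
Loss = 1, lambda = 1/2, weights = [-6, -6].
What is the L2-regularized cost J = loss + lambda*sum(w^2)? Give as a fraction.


L2 sq norm = sum(w^2) = 72. J = 1 + 1/2 * 72 = 37.

37


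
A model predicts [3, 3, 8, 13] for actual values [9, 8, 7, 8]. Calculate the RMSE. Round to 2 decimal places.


MSE = 21.7500. RMSE = sqrt(21.7500) = 4.66.

4.66


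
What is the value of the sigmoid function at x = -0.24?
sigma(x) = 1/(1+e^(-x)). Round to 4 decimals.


sigma(-0.24) = 1/(1+e^(0.24)) = 1/(1+1.271249) = 1/2.271249 = 0.4403.

0.4403


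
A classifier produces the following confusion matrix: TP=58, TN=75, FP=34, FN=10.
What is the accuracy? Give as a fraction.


Accuracy = (TP + TN) / (TP + TN + FP + FN) = (58 + 75) / 177 = 133/177.

133/177


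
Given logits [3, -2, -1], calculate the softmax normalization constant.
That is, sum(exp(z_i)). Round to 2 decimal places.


Denom = e^3=20.0855 + e^-2=0.1353 + e^-1=0.3679. Sum = 20.5887, which rounds to 20.59.

20.59


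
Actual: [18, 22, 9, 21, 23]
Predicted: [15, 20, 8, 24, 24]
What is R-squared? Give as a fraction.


Mean(y) = 93/5. SS_res = 24. SS_tot = 646/5. R^2 = 1 - 24/(646/5) = 263/323.

263/323


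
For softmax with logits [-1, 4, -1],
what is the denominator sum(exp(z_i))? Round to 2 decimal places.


Denom = e^-1=0.3679 + e^4=54.5982 + e^-1=0.3679. Sum = 55.3340, which rounds to 55.33.

55.33


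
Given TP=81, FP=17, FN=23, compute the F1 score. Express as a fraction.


Precision = 81/98 = 81/98. Recall = 81/104 = 81/104. F1 = 2*P*R/(P+R) = 81/101.

81/101


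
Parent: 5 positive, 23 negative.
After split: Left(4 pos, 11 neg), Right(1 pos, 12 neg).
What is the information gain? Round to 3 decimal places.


H(parent) = 0.6769. H(left) = 0.8366, H(right) = 0.3912. Weighted = (15/28)*0.8366 + (13/28)*0.3912 = 0.6298. IG = 0.6769 - 0.6298 = 0.0471, which rounds to 0.047.

0.047


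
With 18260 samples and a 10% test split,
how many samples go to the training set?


Test set = 18260 * 10% = 1826. Training set = 18260 - 1826 = 16434.

16434


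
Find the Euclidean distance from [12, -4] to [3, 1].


d = sqrt(sum of squared differences). (12-3)^2=81, (-4-1)^2=25. Sum = 106.

sqrt(106)


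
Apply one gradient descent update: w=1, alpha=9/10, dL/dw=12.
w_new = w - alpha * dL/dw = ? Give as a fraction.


w_new = 1 - 9/10 * 12 = 1 - 54/5 = -49/5.

-49/5


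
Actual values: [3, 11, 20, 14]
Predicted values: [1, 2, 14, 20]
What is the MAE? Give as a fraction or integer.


MAE = (1/4) * (|3-1|=2 + |11-2|=9 + |20-14|=6 + |14-20|=6). Sum = 23. MAE = 23/4.

23/4


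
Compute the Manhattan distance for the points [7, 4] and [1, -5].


d = sum of absolute differences: |7-1|=6 + |4--5|=9 = 15.

15


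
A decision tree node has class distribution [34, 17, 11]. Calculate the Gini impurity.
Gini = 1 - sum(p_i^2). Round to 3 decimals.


Total = 62. Proportions: 34/62, 17/62, 11/62. sum(p_i^2) = 0.4074. Gini = 1 - 0.4074 = 0.5926, which rounds to 0.593.

0.593


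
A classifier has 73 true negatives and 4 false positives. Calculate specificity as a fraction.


Specificity = TN / (TN + FP) = 73 / 77 = 73/77.

73/77


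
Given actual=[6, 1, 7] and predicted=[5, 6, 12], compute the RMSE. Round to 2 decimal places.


MSE = 17.0000. RMSE = sqrt(17.0000) = 4.12.

4.12


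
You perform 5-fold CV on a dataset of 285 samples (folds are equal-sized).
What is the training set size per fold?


Each validation fold has 285/5 = 57 samples. Training set = 285 - 57 = 228.

228


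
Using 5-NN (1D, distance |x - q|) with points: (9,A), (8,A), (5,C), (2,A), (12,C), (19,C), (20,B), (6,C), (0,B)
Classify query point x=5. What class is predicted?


Distances: |9-5|=4, |8-5|=3, |5-5|=0, |2-5|=3, |12-5|=7, |19-5|=14, |20-5|=15, |6-5|=1, |0-5|=5. 5 nearest: (5,C), (6,C), (8,A), (2,A), (9,A). Counts: {'C': 2, 'A': 3}. Majority class: A.

A


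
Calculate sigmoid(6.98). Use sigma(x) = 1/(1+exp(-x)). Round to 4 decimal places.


sigma(6.98) = 1/(1+e^(-6.98)) = 1/(1+0.000930) = 1/1.000930 = 0.9991.

0.9991


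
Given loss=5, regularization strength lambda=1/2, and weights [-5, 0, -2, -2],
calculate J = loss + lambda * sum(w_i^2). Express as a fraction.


L2 sq norm = sum(w^2) = 33. J = 5 + 1/2 * 33 = 43/2.

43/2


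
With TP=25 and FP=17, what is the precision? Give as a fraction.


Precision = TP / (TP + FP) = 25 / 42 = 25/42.

25/42


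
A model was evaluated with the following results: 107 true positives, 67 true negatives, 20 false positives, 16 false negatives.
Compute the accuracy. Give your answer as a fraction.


Accuracy = (TP + TN) / (TP + TN + FP + FN) = (107 + 67) / 210 = 29/35.

29/35


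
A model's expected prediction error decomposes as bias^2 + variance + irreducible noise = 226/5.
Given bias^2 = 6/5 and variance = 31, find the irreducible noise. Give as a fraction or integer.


Total error = bias^2 + variance + irreducible noise. So irreducible noise = 226/5 - 6/5 - 31 = 13.

13


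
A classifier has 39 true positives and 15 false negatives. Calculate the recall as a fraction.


Recall = TP / (TP + FN) = 39 / 54 = 13/18.

13/18


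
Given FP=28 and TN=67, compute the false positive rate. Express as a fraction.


FPR = FP / (FP + TN) = 28 / 95 = 28/95.

28/95


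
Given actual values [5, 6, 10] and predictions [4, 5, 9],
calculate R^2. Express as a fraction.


Mean(y) = 7. SS_res = 3. SS_tot = 14. R^2 = 1 - 3/(14) = 11/14.

11/14


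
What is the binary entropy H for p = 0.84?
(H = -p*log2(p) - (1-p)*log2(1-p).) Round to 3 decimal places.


H = -0.84*log2(0.84) - 0.16*log2(0.16) = 0.634.

0.634


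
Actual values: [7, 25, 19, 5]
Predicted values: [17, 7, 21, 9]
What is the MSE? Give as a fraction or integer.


MSE = (1/4) * ((7-17)^2=100 + (25-7)^2=324 + (19-21)^2=4 + (5-9)^2=16). Sum = 444. MSE = 111.

111


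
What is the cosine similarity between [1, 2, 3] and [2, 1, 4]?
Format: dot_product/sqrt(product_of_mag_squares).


dot = 16. |a|^2 = 14, |b|^2 = 21. cos = 16/sqrt(294).

16/sqrt(294)


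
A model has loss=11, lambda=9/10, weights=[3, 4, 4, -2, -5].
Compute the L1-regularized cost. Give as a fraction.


L1 norm = sum(|w|) = 18. J = 11 + 9/10 * 18 = 136/5.

136/5


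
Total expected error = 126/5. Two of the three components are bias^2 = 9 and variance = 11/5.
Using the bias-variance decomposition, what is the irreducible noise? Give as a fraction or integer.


Total error = bias^2 + variance + irreducible noise. So irreducible noise = 126/5 - 9 - 11/5 = 14.

14


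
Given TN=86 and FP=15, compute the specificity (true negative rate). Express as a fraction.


Specificity = TN / (TN + FP) = 86 / 101 = 86/101.

86/101


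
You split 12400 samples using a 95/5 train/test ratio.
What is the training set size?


Test set = 12400 * 5% = 620. Training set = 12400 - 620 = 11780.

11780


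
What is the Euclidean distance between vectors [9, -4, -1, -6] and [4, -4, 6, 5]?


d = sqrt(sum of squared differences). (9-4)^2=25, (-4--4)^2=0, (-1-6)^2=49, (-6-5)^2=121. Sum = 195.

sqrt(195)


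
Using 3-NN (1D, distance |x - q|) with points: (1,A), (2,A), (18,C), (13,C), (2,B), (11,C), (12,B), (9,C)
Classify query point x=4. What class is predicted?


Distances: |1-4|=3, |2-4|=2, |18-4|=14, |13-4|=9, |2-4|=2, |11-4|=7, |12-4|=8, |9-4|=5. 3 nearest: (2,A), (2,B), (1,A). Counts: {'A': 2, 'B': 1}. Majority class: A.

A


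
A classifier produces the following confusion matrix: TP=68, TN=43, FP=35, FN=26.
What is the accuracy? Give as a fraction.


Accuracy = (TP + TN) / (TP + TN + FP + FN) = (68 + 43) / 172 = 111/172.

111/172


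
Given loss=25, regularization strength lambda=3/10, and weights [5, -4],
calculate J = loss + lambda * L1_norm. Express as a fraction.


L1 norm = sum(|w|) = 9. J = 25 + 3/10 * 9 = 277/10.

277/10


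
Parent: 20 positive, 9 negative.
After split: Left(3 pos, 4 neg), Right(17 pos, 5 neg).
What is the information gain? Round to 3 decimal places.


H(parent) = 0.8936. H(left) = 0.9852, H(right) = 0.7732. Weighted = (7/29)*0.9852 + (22/29)*0.7732 = 0.8244. IG = 0.8936 - 0.8244 = 0.0692, which rounds to 0.069.

0.069


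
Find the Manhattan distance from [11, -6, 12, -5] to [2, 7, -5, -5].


d = sum of absolute differences: |11-2|=9 + |-6-7|=13 + |12--5|=17 + |-5--5|=0 = 39.

39


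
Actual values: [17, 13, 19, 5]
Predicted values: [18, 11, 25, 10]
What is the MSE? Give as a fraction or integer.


MSE = (1/4) * ((17-18)^2=1 + (13-11)^2=4 + (19-25)^2=36 + (5-10)^2=25). Sum = 66. MSE = 33/2.

33/2


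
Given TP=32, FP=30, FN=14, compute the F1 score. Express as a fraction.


Precision = 32/62 = 16/31. Recall = 32/46 = 16/23. F1 = 2*P*R/(P+R) = 16/27.

16/27


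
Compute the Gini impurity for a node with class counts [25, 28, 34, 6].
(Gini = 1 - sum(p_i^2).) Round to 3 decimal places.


Total = 93. Proportions: 25/93, 28/93, 34/93, 6/93. sum(p_i^2) = 0.3007. Gini = 1 - 0.3007 = 0.6993, which rounds to 0.699.

0.699


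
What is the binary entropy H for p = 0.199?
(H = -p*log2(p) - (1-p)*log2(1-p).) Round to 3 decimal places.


H = -0.199*log2(0.199) - 0.801*log2(0.801) = 0.720.

0.720


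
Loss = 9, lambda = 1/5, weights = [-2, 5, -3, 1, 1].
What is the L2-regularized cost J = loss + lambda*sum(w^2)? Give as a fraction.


L2 sq norm = sum(w^2) = 40. J = 9 + 1/5 * 40 = 17.

17


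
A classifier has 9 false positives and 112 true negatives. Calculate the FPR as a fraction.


FPR = FP / (FP + TN) = 9 / 121 = 9/121.

9/121


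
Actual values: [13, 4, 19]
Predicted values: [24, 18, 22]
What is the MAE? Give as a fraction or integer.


MAE = (1/3) * (|13-24|=11 + |4-18|=14 + |19-22|=3). Sum = 28. MAE = 28/3.

28/3


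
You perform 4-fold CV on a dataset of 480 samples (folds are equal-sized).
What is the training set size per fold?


Each validation fold has 480/4 = 120 samples. Training set = 480 - 120 = 360.

360


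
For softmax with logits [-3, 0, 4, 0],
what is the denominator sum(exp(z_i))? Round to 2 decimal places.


Denom = e^-3=0.0498 + e^0=1.0000 + e^4=54.5982 + e^0=1.0000. Sum = 56.6480, which rounds to 56.65.

56.65


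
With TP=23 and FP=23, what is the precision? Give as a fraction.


Precision = TP / (TP + FP) = 23 / 46 = 1/2.

1/2


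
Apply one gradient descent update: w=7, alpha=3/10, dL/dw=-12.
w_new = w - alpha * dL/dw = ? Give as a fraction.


w_new = 7 - 3/10 * -12 = 7 - -18/5 = 53/5.

53/5


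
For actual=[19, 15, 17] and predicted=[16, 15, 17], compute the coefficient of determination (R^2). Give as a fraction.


Mean(y) = 17. SS_res = 9. SS_tot = 8. R^2 = 1 - 9/(8) = -1/8.

-1/8


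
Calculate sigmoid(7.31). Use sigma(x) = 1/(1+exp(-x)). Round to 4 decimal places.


sigma(7.31) = 1/(1+e^(-7.31)) = 1/(1+0.000669) = 1/1.000669 = 0.9993.

0.9993


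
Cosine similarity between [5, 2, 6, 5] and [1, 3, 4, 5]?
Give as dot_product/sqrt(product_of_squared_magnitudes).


dot = 60. |a|^2 = 90, |b|^2 = 51. cos = 60/sqrt(4590).

60/sqrt(4590)


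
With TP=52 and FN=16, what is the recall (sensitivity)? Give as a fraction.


Recall = TP / (TP + FN) = 52 / 68 = 13/17.

13/17


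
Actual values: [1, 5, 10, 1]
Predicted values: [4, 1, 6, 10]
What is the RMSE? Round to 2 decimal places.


MSE = 30.5000. RMSE = sqrt(30.5000) = 5.52.

5.52


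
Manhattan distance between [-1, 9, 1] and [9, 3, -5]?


d = sum of absolute differences: |-1-9|=10 + |9-3|=6 + |1--5|=6 = 22.

22


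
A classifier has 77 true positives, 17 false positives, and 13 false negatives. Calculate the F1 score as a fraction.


Precision = 77/94 = 77/94. Recall = 77/90 = 77/90. F1 = 2*P*R/(P+R) = 77/92.

77/92


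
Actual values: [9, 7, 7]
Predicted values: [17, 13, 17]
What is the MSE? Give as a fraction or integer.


MSE = (1/3) * ((9-17)^2=64 + (7-13)^2=36 + (7-17)^2=100). Sum = 200. MSE = 200/3.

200/3


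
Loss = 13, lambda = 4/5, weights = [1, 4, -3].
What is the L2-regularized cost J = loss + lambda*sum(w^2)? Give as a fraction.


L2 sq norm = sum(w^2) = 26. J = 13 + 4/5 * 26 = 169/5.

169/5


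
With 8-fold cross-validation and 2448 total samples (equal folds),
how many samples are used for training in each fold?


Each validation fold has 2448/8 = 306 samples. Training set = 2448 - 306 = 2142.

2142


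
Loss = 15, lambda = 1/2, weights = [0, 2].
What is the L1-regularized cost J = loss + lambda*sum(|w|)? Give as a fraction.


L1 norm = sum(|w|) = 2. J = 15 + 1/2 * 2 = 16.

16


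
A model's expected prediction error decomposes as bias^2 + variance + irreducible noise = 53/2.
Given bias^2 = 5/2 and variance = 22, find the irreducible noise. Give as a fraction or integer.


Total error = bias^2 + variance + irreducible noise. So irreducible noise = 53/2 - 5/2 - 22 = 2.

2


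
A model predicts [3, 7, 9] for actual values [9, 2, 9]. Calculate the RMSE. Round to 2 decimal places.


MSE = 20.3333. RMSE = sqrt(20.3333) = 4.51.

4.51


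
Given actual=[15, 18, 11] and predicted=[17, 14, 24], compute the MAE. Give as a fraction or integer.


MAE = (1/3) * (|15-17|=2 + |18-14|=4 + |11-24|=13). Sum = 19. MAE = 19/3.

19/3


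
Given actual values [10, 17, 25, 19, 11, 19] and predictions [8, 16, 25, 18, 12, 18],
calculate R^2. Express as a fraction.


Mean(y) = 101/6. SS_res = 8. SS_tot = 941/6. R^2 = 1 - 8/(941/6) = 893/941.

893/941


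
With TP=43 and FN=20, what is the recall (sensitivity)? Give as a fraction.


Recall = TP / (TP + FN) = 43 / 63 = 43/63.

43/63


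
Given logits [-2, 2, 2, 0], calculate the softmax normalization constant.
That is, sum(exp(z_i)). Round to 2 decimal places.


Denom = e^-2=0.1353 + e^2=7.3891 + e^2=7.3891 + e^0=1.0000. Sum = 15.9135, which rounds to 15.91.

15.91


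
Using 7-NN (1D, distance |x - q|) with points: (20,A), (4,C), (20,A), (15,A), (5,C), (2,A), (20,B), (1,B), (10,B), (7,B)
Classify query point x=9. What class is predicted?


Distances: |20-9|=11, |4-9|=5, |20-9|=11, |15-9|=6, |5-9|=4, |2-9|=7, |20-9|=11, |1-9|=8, |10-9|=1, |7-9|=2. 7 nearest: (10,B), (7,B), (5,C), (4,C), (15,A), (2,A), (1,B). Counts: {'B': 3, 'C': 2, 'A': 2}. Majority class: B.

B


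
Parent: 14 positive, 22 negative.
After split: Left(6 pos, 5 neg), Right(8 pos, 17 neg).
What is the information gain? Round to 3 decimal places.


H(parent) = 0.9641. H(left) = 0.9940, H(right) = 0.9044. Weighted = (11/36)*0.9940 + (25/36)*0.9044 = 0.9318. IG = 0.9641 - 0.9318 = 0.0323, which rounds to 0.032.

0.032


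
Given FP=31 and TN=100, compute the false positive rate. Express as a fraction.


FPR = FP / (FP + TN) = 31 / 131 = 31/131.

31/131


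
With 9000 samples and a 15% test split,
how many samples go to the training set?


Test set = 9000 * 15% = 1350. Training set = 9000 - 1350 = 7650.

7650


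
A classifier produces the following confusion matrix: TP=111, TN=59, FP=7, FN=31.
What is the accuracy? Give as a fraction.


Accuracy = (TP + TN) / (TP + TN + FP + FN) = (111 + 59) / 208 = 85/104.

85/104


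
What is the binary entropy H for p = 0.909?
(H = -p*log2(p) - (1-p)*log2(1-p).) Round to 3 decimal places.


H = -0.909*log2(0.909) - 0.091*log2(0.091) = 0.440.

0.440


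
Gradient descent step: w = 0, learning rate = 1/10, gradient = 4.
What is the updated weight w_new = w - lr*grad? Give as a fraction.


w_new = 0 - 1/10 * 4 = 0 - 2/5 = -2/5.

-2/5


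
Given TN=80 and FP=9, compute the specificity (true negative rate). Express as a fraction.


Specificity = TN / (TN + FP) = 80 / 89 = 80/89.

80/89


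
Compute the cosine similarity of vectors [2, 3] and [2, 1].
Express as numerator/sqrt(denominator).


dot = 7. |a|^2 = 13, |b|^2 = 5. cos = 7/sqrt(65).

7/sqrt(65)


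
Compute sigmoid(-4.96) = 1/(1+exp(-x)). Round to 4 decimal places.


sigma(-4.96) = 1/(1+e^(4.96)) = 1/(1+142.593796) = 1/143.593796 = 0.0070.

0.0070


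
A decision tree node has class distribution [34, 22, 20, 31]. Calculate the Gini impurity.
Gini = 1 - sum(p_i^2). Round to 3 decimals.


Total = 107. Proportions: 34/107, 22/107, 20/107, 31/107. sum(p_i^2) = 0.2621. Gini = 1 - 0.2621 = 0.7379, which rounds to 0.738.

0.738


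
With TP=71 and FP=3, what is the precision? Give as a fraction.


Precision = TP / (TP + FP) = 71 / 74 = 71/74.

71/74


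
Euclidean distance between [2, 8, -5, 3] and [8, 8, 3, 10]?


d = sqrt(sum of squared differences). (2-8)^2=36, (8-8)^2=0, (-5-3)^2=64, (3-10)^2=49. Sum = 149.

sqrt(149)


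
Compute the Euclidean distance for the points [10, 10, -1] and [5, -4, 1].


d = sqrt(sum of squared differences). (10-5)^2=25, (10--4)^2=196, (-1-1)^2=4. Sum = 225.

15


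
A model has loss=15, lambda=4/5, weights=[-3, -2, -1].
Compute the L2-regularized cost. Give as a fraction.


L2 sq norm = sum(w^2) = 14. J = 15 + 4/5 * 14 = 131/5.

131/5


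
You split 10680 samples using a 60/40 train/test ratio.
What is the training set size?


Test set = 10680 * 40% = 4272. Training set = 10680 - 4272 = 6408.

6408


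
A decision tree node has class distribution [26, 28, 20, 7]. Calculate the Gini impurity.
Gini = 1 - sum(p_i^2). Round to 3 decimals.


Total = 81. Proportions: 26/81, 28/81, 20/81, 7/81. sum(p_i^2) = 0.2910. Gini = 1 - 0.2910 = 0.7090, which rounds to 0.709.

0.709


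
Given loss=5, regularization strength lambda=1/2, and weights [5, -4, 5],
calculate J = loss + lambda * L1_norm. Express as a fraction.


L1 norm = sum(|w|) = 14. J = 5 + 1/2 * 14 = 12.

12


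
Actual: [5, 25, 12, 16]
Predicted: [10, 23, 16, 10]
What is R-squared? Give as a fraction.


Mean(y) = 29/2. SS_res = 81. SS_tot = 209. R^2 = 1 - 81/(209) = 128/209.

128/209


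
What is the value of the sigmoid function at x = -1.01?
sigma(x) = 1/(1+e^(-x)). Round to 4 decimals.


sigma(-1.01) = 1/(1+e^(1.01)) = 1/(1+2.745601) = 1/3.745601 = 0.2670.

0.2670


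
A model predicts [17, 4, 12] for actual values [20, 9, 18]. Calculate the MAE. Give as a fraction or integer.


MAE = (1/3) * (|20-17|=3 + |9-4|=5 + |18-12|=6). Sum = 14. MAE = 14/3.

14/3


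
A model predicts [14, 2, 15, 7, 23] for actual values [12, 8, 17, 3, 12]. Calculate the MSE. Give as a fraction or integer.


MSE = (1/5) * ((12-14)^2=4 + (8-2)^2=36 + (17-15)^2=4 + (3-7)^2=16 + (12-23)^2=121). Sum = 181. MSE = 181/5.

181/5


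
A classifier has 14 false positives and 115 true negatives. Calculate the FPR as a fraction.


FPR = FP / (FP + TN) = 14 / 129 = 14/129.

14/129


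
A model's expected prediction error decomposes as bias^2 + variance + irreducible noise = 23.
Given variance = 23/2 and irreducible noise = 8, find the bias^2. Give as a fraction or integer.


Total error = bias^2 + variance + irreducible noise. So bias^2 = 23 - 23/2 - 8 = 7/2.

7/2


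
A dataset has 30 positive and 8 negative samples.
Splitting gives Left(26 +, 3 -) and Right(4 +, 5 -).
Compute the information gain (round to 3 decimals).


H(parent) = 0.7425. H(left) = 0.4798, H(right) = 0.9911. Weighted = (29/38)*0.4798 + (9/38)*0.9911 = 0.6009. IG = 0.7425 - 0.6009 = 0.1416, which rounds to 0.142.

0.142


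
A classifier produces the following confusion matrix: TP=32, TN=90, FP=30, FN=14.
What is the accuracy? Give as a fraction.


Accuracy = (TP + TN) / (TP + TN + FP + FN) = (32 + 90) / 166 = 61/83.

61/83


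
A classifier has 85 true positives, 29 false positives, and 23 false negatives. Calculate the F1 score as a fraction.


Precision = 85/114 = 85/114. Recall = 85/108 = 85/108. F1 = 2*P*R/(P+R) = 85/111.

85/111


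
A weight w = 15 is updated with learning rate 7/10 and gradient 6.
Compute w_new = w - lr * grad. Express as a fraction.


w_new = 15 - 7/10 * 6 = 15 - 21/5 = 54/5.

54/5


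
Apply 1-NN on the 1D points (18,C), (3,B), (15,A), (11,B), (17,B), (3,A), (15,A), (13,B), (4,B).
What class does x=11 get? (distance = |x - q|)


Distances: |18-11|=7, |3-11|=8, |15-11|=4, |11-11|=0, |17-11|=6, |3-11|=8, |15-11|=4, |13-11|=2, |4-11|=7. 1 nearest: (11,B). Counts: {'B': 1}. Majority class: B.

B


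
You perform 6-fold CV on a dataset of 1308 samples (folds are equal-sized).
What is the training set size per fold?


Each validation fold has 1308/6 = 218 samples. Training set = 1308 - 218 = 1090.

1090


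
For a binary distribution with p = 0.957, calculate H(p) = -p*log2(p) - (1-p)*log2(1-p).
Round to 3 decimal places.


H = -0.957*log2(0.957) - 0.043*log2(0.043) = 0.256.

0.256


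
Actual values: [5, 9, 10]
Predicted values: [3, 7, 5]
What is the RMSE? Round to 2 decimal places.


MSE = 11.0000. RMSE = sqrt(11.0000) = 3.32.

3.32


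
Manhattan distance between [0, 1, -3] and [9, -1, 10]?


d = sum of absolute differences: |0-9|=9 + |1--1|=2 + |-3-10|=13 = 24.

24


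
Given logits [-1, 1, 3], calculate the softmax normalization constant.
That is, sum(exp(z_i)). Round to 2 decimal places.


Denom = e^-1=0.3679 + e^1=2.7183 + e^3=20.0855. Sum = 23.1717, which rounds to 23.17.

23.17


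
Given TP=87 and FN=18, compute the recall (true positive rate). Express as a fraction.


Recall = TP / (TP + FN) = 87 / 105 = 29/35.

29/35


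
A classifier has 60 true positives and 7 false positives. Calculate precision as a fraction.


Precision = TP / (TP + FP) = 60 / 67 = 60/67.

60/67


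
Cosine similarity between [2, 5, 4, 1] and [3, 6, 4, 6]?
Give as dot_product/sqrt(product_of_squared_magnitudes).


dot = 58. |a|^2 = 46, |b|^2 = 97. cos = 58/sqrt(4462).

58/sqrt(4462)


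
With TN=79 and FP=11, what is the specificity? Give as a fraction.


Specificity = TN / (TN + FP) = 79 / 90 = 79/90.

79/90


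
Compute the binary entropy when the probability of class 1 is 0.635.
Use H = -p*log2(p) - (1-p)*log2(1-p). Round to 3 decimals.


H = -0.635*log2(0.635) - 0.365*log2(0.365) = 0.947.

0.947


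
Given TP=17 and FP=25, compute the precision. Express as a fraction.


Precision = TP / (TP + FP) = 17 / 42 = 17/42.

17/42


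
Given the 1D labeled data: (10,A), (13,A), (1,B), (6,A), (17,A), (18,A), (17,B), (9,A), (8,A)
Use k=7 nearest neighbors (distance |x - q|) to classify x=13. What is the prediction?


Distances: |10-13|=3, |13-13|=0, |1-13|=12, |6-13|=7, |17-13|=4, |18-13|=5, |17-13|=4, |9-13|=4, |8-13|=5. 7 nearest: (13,A), (10,A), (17,A), (9,A), (17,B), (18,A), (8,A). Counts: {'A': 6, 'B': 1}. Majority class: A.

A


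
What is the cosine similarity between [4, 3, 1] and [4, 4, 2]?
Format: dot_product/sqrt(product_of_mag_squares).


dot = 30. |a|^2 = 26, |b|^2 = 36. cos = 30/sqrt(936).

30/sqrt(936)


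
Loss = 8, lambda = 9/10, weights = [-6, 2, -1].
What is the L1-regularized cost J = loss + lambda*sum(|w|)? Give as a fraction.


L1 norm = sum(|w|) = 9. J = 8 + 9/10 * 9 = 161/10.

161/10


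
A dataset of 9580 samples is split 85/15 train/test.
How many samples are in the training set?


Test set = 9580 * 15% = 1437. Training set = 9580 - 1437 = 8143.

8143


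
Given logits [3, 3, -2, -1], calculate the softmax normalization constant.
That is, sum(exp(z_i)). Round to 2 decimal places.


Denom = e^3=20.0855 + e^3=20.0855 + e^-2=0.1353 + e^-1=0.3679. Sum = 40.6742, which rounds to 40.67.

40.67


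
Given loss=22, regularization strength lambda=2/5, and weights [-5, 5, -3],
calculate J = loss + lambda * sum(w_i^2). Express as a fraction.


L2 sq norm = sum(w^2) = 59. J = 22 + 2/5 * 59 = 228/5.

228/5


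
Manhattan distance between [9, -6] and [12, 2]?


d = sum of absolute differences: |9-12|=3 + |-6-2|=8 = 11.

11


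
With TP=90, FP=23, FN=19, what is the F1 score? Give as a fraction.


Precision = 90/113 = 90/113. Recall = 90/109 = 90/109. F1 = 2*P*R/(P+R) = 30/37.

30/37


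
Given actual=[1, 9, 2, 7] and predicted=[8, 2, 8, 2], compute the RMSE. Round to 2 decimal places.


MSE = 39.7500. RMSE = sqrt(39.7500) = 6.30.

6.30


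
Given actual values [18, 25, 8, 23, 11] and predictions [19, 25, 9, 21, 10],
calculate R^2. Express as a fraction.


Mean(y) = 17. SS_res = 7. SS_tot = 218. R^2 = 1 - 7/(218) = 211/218.

211/218


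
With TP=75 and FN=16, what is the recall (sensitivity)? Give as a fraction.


Recall = TP / (TP + FN) = 75 / 91 = 75/91.

75/91


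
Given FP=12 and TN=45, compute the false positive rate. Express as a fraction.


FPR = FP / (FP + TN) = 12 / 57 = 4/19.

4/19


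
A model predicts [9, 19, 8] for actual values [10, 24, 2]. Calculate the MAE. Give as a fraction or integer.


MAE = (1/3) * (|10-9|=1 + |24-19|=5 + |2-8|=6). Sum = 12. MAE = 4.

4


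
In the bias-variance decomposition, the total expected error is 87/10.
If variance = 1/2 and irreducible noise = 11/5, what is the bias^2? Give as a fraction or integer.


Total error = bias^2 + variance + irreducible noise. So bias^2 = 87/10 - 1/2 - 11/5 = 6.

6


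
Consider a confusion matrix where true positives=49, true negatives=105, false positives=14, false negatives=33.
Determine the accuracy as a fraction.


Accuracy = (TP + TN) / (TP + TN + FP + FN) = (49 + 105) / 201 = 154/201.

154/201


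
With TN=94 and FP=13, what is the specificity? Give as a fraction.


Specificity = TN / (TN + FP) = 94 / 107 = 94/107.

94/107


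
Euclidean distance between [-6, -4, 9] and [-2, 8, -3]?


d = sqrt(sum of squared differences). (-6--2)^2=16, (-4-8)^2=144, (9--3)^2=144. Sum = 304.

sqrt(304)


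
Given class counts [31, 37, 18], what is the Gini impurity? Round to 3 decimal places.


Total = 86. Proportions: 31/86, 37/86, 18/86. sum(p_i^2) = 0.3588. Gini = 1 - 0.3588 = 0.6412, which rounds to 0.641.

0.641


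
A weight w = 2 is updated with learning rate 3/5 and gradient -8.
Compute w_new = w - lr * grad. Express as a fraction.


w_new = 2 - 3/5 * -8 = 2 - -24/5 = 34/5.

34/5


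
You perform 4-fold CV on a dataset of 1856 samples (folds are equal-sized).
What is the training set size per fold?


Each validation fold has 1856/4 = 464 samples. Training set = 1856 - 464 = 1392.

1392


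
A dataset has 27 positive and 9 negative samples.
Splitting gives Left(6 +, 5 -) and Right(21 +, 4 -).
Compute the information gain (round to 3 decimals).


H(parent) = 0.8113. H(left) = 0.9940, H(right) = 0.6343. Weighted = (11/36)*0.9940 + (25/36)*0.6343 = 0.7442. IG = 0.8113 - 0.7442 = 0.0671, which rounds to 0.067.

0.067


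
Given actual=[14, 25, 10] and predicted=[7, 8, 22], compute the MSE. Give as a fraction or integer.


MSE = (1/3) * ((14-7)^2=49 + (25-8)^2=289 + (10-22)^2=144). Sum = 482. MSE = 482/3.

482/3


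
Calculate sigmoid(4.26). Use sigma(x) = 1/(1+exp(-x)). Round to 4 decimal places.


sigma(4.26) = 1/(1+e^(-4.26)) = 1/(1+0.014122) = 1/1.014122 = 0.9861.

0.9861


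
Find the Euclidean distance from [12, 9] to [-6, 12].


d = sqrt(sum of squared differences). (12--6)^2=324, (9-12)^2=9. Sum = 333.

sqrt(333)


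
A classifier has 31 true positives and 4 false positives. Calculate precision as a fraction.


Precision = TP / (TP + FP) = 31 / 35 = 31/35.

31/35


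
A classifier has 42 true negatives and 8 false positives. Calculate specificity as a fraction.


Specificity = TN / (TN + FP) = 42 / 50 = 21/25.

21/25


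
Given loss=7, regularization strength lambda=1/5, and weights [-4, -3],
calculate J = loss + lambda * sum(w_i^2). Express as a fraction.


L2 sq norm = sum(w^2) = 25. J = 7 + 1/5 * 25 = 12.

12


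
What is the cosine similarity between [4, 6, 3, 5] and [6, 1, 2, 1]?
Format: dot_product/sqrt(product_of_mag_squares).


dot = 41. |a|^2 = 86, |b|^2 = 42. cos = 41/sqrt(3612).

41/sqrt(3612)


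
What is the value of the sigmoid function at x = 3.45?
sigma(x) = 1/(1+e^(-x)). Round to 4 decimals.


sigma(3.45) = 1/(1+e^(-3.45)) = 1/(1+0.031746) = 1/1.031746 = 0.9692.

0.9692


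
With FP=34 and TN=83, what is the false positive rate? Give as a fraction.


FPR = FP / (FP + TN) = 34 / 117 = 34/117.

34/117


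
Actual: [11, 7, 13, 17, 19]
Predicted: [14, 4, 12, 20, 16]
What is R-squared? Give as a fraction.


Mean(y) = 67/5. SS_res = 37. SS_tot = 456/5. R^2 = 1 - 37/(456/5) = 271/456.

271/456


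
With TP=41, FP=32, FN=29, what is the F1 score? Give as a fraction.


Precision = 41/73 = 41/73. Recall = 41/70 = 41/70. F1 = 2*P*R/(P+R) = 82/143.

82/143


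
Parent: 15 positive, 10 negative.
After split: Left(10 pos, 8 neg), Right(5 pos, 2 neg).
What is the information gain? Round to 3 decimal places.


H(parent) = 0.9710. H(left) = 0.9911, H(right) = 0.8631. Weighted = (18/25)*0.9911 + (7/25)*0.8631 = 0.9553. IG = 0.9710 - 0.9553 = 0.0157, which rounds to 0.016.

0.016


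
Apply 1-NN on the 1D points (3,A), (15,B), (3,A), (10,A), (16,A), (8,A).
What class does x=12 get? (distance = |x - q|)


Distances: |3-12|=9, |15-12|=3, |3-12|=9, |10-12|=2, |16-12|=4, |8-12|=4. 1 nearest: (10,A). Counts: {'A': 1}. Majority class: A.

A


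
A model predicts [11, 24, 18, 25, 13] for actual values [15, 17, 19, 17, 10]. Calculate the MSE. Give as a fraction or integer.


MSE = (1/5) * ((15-11)^2=16 + (17-24)^2=49 + (19-18)^2=1 + (17-25)^2=64 + (10-13)^2=9). Sum = 139. MSE = 139/5.

139/5


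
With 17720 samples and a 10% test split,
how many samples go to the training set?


Test set = 17720 * 10% = 1772. Training set = 17720 - 1772 = 15948.

15948


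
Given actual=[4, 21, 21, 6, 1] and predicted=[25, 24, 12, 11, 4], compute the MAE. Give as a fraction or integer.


MAE = (1/5) * (|4-25|=21 + |21-24|=3 + |21-12|=9 + |6-11|=5 + |1-4|=3). Sum = 41. MAE = 41/5.

41/5


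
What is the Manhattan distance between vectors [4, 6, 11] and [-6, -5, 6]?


d = sum of absolute differences: |4--6|=10 + |6--5|=11 + |11-6|=5 = 26.

26


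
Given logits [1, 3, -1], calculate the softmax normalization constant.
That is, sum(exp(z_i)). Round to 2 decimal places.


Denom = e^1=2.7183 + e^3=20.0855 + e^-1=0.3679. Sum = 23.1717, which rounds to 23.17.

23.17


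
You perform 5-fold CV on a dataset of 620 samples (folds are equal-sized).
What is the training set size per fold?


Each validation fold has 620/5 = 124 samples. Training set = 620 - 124 = 496.

496


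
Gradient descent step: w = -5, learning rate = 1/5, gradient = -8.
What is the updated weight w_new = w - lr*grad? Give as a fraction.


w_new = -5 - 1/5 * -8 = -5 - -8/5 = -17/5.

-17/5


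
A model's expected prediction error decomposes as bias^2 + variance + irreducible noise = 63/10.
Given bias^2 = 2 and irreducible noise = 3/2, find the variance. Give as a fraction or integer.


Total error = bias^2 + variance + irreducible noise. So variance = 63/10 - 2 - 3/2 = 14/5.

14/5


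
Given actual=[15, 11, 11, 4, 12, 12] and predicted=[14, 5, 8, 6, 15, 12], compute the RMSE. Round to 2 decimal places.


MSE = 9.8333. RMSE = sqrt(9.8333) = 3.14.

3.14


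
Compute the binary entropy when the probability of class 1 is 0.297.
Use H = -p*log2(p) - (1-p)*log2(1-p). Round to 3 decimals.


H = -0.297*log2(0.297) - 0.703*log2(0.703) = 0.878.

0.878


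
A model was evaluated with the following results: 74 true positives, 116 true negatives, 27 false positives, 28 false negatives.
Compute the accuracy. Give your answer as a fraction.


Accuracy = (TP + TN) / (TP + TN + FP + FN) = (74 + 116) / 245 = 38/49.

38/49


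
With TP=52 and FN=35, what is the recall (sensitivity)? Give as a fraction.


Recall = TP / (TP + FN) = 52 / 87 = 52/87.

52/87


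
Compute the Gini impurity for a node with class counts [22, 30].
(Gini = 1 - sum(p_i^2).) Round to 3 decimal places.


Total = 52. Proportions: 22/52, 30/52. sum(p_i^2) = 0.5118. Gini = 1 - 0.5118 = 0.4882, which rounds to 0.488.

0.488


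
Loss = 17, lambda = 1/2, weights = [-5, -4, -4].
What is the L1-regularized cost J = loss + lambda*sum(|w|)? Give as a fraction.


L1 norm = sum(|w|) = 13. J = 17 + 1/2 * 13 = 47/2.

47/2


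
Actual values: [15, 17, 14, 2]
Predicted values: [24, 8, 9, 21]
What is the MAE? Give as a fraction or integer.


MAE = (1/4) * (|15-24|=9 + |17-8|=9 + |14-9|=5 + |2-21|=19). Sum = 42. MAE = 21/2.

21/2


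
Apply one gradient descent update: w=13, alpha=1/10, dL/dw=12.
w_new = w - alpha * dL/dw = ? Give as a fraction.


w_new = 13 - 1/10 * 12 = 13 - 6/5 = 59/5.

59/5


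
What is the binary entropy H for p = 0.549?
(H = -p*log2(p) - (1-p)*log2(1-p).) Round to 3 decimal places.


H = -0.549*log2(0.549) - 0.451*log2(0.451) = 0.993.

0.993


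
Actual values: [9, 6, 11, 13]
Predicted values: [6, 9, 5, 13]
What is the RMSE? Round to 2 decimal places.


MSE = 13.5000. RMSE = sqrt(13.5000) = 3.67.

3.67


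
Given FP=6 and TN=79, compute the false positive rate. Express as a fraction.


FPR = FP / (FP + TN) = 6 / 85 = 6/85.

6/85


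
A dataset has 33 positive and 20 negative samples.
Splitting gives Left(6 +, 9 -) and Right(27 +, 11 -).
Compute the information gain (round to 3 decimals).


H(parent) = 0.9562. H(left) = 0.9710, H(right) = 0.8680. Weighted = (15/53)*0.9710 + (38/53)*0.8680 = 0.8972. IG = 0.9562 - 0.8972 = 0.0590, which rounds to 0.059.

0.059


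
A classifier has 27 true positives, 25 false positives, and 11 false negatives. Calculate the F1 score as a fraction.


Precision = 27/52 = 27/52. Recall = 27/38 = 27/38. F1 = 2*P*R/(P+R) = 3/5.

3/5


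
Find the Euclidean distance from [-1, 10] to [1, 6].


d = sqrt(sum of squared differences). (-1-1)^2=4, (10-6)^2=16. Sum = 20.

sqrt(20)


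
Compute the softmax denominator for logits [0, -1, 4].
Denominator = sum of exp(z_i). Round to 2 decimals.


Denom = e^0=1.0000 + e^-1=0.3679 + e^4=54.5982. Sum = 55.9661, which rounds to 55.97.

55.97


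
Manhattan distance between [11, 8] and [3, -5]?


d = sum of absolute differences: |11-3|=8 + |8--5|=13 = 21.

21


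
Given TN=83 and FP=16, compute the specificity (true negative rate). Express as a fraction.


Specificity = TN / (TN + FP) = 83 / 99 = 83/99.

83/99


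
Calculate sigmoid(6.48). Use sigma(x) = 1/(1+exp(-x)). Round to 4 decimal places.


sigma(6.48) = 1/(1+e^(-6.48)) = 1/(1+0.001534) = 1/1.001534 = 0.9985.

0.9985


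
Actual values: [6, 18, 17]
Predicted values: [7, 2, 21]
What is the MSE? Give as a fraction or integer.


MSE = (1/3) * ((6-7)^2=1 + (18-2)^2=256 + (17-21)^2=16). Sum = 273. MSE = 91.

91


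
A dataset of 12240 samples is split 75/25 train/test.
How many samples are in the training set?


Test set = 12240 * 25% = 3060. Training set = 12240 - 3060 = 9180.

9180


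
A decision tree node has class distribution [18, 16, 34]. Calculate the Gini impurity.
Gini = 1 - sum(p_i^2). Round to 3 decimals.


Total = 68. Proportions: 18/68, 16/68, 34/68. sum(p_i^2) = 0.3754. Gini = 1 - 0.3754 = 0.6246, which rounds to 0.625.

0.625


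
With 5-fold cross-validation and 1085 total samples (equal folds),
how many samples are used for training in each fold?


Each validation fold has 1085/5 = 217 samples. Training set = 1085 - 217 = 868.

868


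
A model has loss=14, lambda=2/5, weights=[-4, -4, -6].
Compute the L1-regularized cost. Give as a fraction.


L1 norm = sum(|w|) = 14. J = 14 + 2/5 * 14 = 98/5.

98/5


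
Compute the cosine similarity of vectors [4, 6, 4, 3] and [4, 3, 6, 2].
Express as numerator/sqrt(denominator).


dot = 64. |a|^2 = 77, |b|^2 = 65. cos = 64/sqrt(5005).

64/sqrt(5005)


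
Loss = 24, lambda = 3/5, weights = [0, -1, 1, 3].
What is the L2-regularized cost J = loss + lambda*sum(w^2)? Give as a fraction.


L2 sq norm = sum(w^2) = 11. J = 24 + 3/5 * 11 = 153/5.

153/5


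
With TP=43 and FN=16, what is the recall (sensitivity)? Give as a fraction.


Recall = TP / (TP + FN) = 43 / 59 = 43/59.

43/59


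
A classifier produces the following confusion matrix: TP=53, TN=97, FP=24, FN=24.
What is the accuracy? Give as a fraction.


Accuracy = (TP + TN) / (TP + TN + FP + FN) = (53 + 97) / 198 = 25/33.

25/33


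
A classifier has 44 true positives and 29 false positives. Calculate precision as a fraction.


Precision = TP / (TP + FP) = 44 / 73 = 44/73.

44/73


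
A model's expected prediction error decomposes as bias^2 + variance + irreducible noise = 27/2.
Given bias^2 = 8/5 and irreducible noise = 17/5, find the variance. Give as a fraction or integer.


Total error = bias^2 + variance + irreducible noise. So variance = 27/2 - 8/5 - 17/5 = 17/2.

17/2


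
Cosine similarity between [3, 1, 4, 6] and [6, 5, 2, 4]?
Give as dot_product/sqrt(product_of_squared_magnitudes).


dot = 55. |a|^2 = 62, |b|^2 = 81. cos = 55/sqrt(5022).

55/sqrt(5022)


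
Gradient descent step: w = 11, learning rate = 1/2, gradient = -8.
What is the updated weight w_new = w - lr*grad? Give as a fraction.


w_new = 11 - 1/2 * -8 = 11 - -4 = 15.

15


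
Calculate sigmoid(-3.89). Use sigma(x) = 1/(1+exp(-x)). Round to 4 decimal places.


sigma(-3.89) = 1/(1+e^(3.89)) = 1/(1+48.910887) = 1/49.910887 = 0.0200.

0.0200


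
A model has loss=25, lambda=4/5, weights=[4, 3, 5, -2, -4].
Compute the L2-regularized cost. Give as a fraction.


L2 sq norm = sum(w^2) = 70. J = 25 + 4/5 * 70 = 81.

81


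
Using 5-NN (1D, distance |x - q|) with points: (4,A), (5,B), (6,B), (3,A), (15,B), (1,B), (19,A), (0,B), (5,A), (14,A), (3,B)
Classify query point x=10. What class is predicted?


Distances: |4-10|=6, |5-10|=5, |6-10|=4, |3-10|=7, |15-10|=5, |1-10|=9, |19-10|=9, |0-10|=10, |5-10|=5, |14-10|=4, |3-10|=7. 5 nearest: (14,A), (6,B), (5,A), (5,B), (15,B). Counts: {'A': 2, 'B': 3}. Majority class: B.

B


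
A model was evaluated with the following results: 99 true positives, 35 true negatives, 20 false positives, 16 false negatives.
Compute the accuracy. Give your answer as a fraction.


Accuracy = (TP + TN) / (TP + TN + FP + FN) = (99 + 35) / 170 = 67/85.

67/85
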